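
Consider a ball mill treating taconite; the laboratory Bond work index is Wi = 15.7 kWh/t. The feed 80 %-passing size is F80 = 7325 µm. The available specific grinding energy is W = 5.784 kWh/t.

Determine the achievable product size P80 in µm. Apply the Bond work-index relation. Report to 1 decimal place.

W = 10·Wi·[P80^(−½) − F80^(−½)]
P80^(−½) = W/(10 Wi) + F80^(−½)
  = 5.7840/(10·15.7) + 1/√7325 = 0.036841 + 0.011684 = 0.048525
P80 = (1/0.048525)² = 20.6080² = 424.69 µm

P80 = 424.7 µm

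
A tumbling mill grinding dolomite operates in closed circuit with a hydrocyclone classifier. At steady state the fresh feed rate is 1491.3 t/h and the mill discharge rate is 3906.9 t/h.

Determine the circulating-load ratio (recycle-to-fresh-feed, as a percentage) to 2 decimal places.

Discharge = new feed + return, hence
R = M − F = 3906.9 − 1491.3 = 2415.6 t/h
CL = 100·R/F = 100·2415.6/1491.3 = 161.98 %

CL = 161.98 %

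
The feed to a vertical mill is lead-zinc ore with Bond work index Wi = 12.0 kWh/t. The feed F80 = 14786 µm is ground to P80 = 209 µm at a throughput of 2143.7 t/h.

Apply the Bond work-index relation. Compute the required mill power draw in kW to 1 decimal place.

W = 10 Wi (1/√P80 − 1/√F80)  [Bond]
W = 10·12.0·(1/√209 − 1/√14786) = 10·12.0·(0.060948) = 7.3137 kWh/t
Mill draw = 7.3137 × 2143.7 = 15678.4 kW

P = 15678.4 kW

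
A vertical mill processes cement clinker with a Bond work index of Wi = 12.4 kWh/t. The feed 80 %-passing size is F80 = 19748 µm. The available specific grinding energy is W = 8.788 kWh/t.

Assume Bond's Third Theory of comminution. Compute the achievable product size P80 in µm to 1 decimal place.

W = 10 Wi / √P80 − 10 Wi / √F80
P80^-0.5 = F80^-0.5 + W/(10 Wi)
  = 8.7880/(10·12.4) + 1/√19748 = 0.070871 + 0.007116 = 0.077987
P80 = (1/0.077987)² = 12.8226² = 164.42 µm

P80 = 164.4 µm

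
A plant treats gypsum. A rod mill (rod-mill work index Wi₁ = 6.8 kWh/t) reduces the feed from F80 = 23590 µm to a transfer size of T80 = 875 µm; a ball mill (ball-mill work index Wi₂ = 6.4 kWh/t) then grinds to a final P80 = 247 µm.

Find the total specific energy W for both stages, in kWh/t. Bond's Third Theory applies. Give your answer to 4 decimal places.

Bond:  W = 10 Wi (1/√P − 1/√F)
Stage 1 (23590→875 µm, Wi₁=6.8): W₁ = 10·6.8·(0.033806 − 0.006511) = 1.8561 kWh/t
Stage 2 (875→247 µm, Wi₂=6.4): W₂ = 10·6.4·(0.063628 − 0.033806) = 1.9086 kWh/t
W = W₁ + W₂ = 1.8561 + 1.9086 = 3.7647 kWh/t

W = 3.7647 kWh/t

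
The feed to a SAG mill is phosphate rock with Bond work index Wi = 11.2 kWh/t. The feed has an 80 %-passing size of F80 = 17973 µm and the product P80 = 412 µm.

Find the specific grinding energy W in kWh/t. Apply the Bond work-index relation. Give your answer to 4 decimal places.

Bond:  W = 10 Wi (1/√P − 1/√F)
1/√412 = 0.049266;  1/√17973 = 0.007459
W = 10·11.2·(0.049266 − 0.007459) = 4.6824 kWh/t

W = 4.6824 kWh/t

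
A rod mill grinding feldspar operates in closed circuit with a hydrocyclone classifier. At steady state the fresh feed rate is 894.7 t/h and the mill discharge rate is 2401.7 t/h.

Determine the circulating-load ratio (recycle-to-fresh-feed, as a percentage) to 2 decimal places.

Mill node: discharge = fresh + recycle.
R = M − F = 2401.7 − 894.7 = 1507.0 t/h
CL = 100·R/F = 100·1507.0/894.7 = 168.44 %

CL = 168.44 %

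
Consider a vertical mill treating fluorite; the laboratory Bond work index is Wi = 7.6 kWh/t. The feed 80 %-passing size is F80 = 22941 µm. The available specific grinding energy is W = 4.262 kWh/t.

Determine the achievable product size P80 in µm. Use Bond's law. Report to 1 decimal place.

W = 10·Wi·[P80^(−½) − F80^(−½)]
⇒ 1/√P80 = W/(10·Wi) + 1/√F80
  = 4.2620/(10·7.6) + 1/√22941 = 0.056079 + 0.006602 = 0.062681
P80 = (1/0.062681)² = 15.9537² = 254.52 µm

P80 = 254.5 µm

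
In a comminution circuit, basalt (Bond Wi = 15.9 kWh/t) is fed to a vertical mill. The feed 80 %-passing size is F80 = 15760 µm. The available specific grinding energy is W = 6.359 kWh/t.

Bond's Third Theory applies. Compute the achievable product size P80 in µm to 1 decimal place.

W = 10 Wi (1/√P80 − 1/√F80)  [Bond]
P80^-0.5 = F80^-0.5 + W/(10 Wi)
  = 6.3590/(10·15.9) + 1/√15760 = 0.039994 + 0.007966 = 0.047959
P80 = (1/0.047959)² = 20.8510² = 434.76 µm

P80 = 434.8 µm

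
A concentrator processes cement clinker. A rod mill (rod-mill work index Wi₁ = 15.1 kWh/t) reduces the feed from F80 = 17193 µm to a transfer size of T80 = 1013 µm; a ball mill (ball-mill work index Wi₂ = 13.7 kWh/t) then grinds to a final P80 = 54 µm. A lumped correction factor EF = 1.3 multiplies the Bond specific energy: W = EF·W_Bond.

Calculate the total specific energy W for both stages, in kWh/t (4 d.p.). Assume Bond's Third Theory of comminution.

W = 23.3111 kWh/t

Bond:  W = 10 Wi (1/√P − 1/√F)
Stage 1 (17193→1013 µm, Wi₁=15.1): W₁ = 10·15.1·(0.031419 − 0.007626) = 3.5927 kWh/t
Stage 2 (1013→54 µm, Wi₂=13.7): W₂ = 10·13.7·(0.136083 − 0.031419) = 14.3389 kWh/t
W = W₁ + W₂ = 3.5927 + 14.3389 = 17.9316 kWh/t
Corrected W = EF·W_Bond = 1.3·17.9316 = 23.3111 kWh/t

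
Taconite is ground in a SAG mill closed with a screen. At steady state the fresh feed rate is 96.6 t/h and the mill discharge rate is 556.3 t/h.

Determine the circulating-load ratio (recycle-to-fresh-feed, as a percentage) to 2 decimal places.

Mill node: discharge = fresh + recycle.
R = M − F = 556.3 − 96.6 = 459.7 t/h
CL = 100·R/F = 100·459.7/96.6 = 475.88 %

CL = 475.88 %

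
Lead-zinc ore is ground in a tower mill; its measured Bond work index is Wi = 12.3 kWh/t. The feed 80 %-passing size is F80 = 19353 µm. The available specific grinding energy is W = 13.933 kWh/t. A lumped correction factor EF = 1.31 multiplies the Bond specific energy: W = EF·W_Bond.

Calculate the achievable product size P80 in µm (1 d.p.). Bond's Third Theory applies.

P80 = 114.0 µm

W = 10 Wi / √P80 − 10 Wi / √F80
W_Bond = W / EF = 13.933 / 1.31 = 10.6359 kWh/t
⇒ 1/√P80 = W_Bond/(10·Wi) + 1/√F80
  = 10.6359/(10·12.3) + 1/√19353 = 0.086471 + 0.007188 = 0.093659
P80 = (1/0.093659)² = 10.6770² = 114.00 µm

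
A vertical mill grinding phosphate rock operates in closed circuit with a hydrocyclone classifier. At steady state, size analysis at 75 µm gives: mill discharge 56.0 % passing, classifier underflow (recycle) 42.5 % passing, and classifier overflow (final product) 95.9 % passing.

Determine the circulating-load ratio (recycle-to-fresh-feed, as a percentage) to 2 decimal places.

CL = 295.56 %

Let r = R/F. Size balance at 75 µm:
Fd + Rd = Ru + Fo ⇒ R/F = (o−d)/(d−u)
r = (95.9 − 56.0)/(56.0 − 42.5) = 39.9/13.5 = 2.9556
CL = 100·r = 295.56 %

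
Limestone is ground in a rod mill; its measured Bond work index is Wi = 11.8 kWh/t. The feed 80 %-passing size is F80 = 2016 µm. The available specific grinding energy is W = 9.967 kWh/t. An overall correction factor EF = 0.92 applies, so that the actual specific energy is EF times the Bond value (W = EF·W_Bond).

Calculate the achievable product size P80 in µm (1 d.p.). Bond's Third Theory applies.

W = 10 Wi (P80^-0.5 − F80^-0.5)
W_Bond = W / EF = 9.967 / 0.92 = 10.8337 kWh/t
P80^(−½) = W_Bond/(10 Wi) + F80^(−½)
  = 10.8337/(10·11.8) + 1/√2016 = 0.091811 + 0.022272 = 0.114083
P80 = (1/0.114083)² = 8.7656² = 76.84 µm

P80 = 76.8 µm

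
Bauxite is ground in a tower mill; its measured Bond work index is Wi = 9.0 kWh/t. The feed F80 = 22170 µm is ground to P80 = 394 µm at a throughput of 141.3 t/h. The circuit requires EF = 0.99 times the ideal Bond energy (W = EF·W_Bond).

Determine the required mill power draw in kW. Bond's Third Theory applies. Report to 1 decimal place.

W_Bond = 10·Wi·(1/√P₈₀ − 1/√F₈₀)
W = 10·9.0·(1/√394 − 1/√22170) = 10·9.0·(0.043663) = 3.9297 kWh/t
W_actual = 0.99 × 3.9297 = 3.8904 kWh/t
Mill draw = 3.8904 × 141.3 = 549.7 kW

P = 549.7 kW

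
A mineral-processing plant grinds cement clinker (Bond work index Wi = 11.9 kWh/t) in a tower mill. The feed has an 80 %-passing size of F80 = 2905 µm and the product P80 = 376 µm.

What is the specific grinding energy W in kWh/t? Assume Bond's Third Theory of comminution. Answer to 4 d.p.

W = 10 Wi (P80^-0.5 − F80^-0.5)
1/√376 = 0.051571;  1/√2905 = 0.018554
W = 10·11.9·(0.051571 − 0.018554) = 3.9291 kWh/t

W = 3.9291 kWh/t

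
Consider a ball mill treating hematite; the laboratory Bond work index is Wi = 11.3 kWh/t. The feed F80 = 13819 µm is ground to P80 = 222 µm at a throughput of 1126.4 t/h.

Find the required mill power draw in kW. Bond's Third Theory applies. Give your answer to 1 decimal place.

P = 7459.9 kW

W_Bond = 10·Wi·(1/√P₈₀ − 1/√F₈₀)
W = 10·11.3·(1/√222 − 1/√13819) = 10·11.3·(0.058609) = 6.6228 kWh/t
P = W·T = 6.6228·1126.4 = 7459.9 kW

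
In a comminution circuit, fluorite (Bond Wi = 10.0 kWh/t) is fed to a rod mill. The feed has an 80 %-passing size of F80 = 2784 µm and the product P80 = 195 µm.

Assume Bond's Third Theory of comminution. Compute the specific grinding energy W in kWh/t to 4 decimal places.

W = 10 Wi (1/√P80 − 1/√F80)  [Bond]
1/√195 = 0.071611;  1/√2784 = 0.018952
W = 10·10.0·(0.071611 − 0.018952) = 5.2659 kWh/t

W = 5.2659 kWh/t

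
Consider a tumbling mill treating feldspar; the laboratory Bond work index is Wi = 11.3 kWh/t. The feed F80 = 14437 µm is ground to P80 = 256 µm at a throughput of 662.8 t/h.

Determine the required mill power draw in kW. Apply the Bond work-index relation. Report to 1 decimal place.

P = 4057.7 kW

Bond:  W = 10 Wi (1/√P − 1/√F)
W = 10·11.3·(1/√256 − 1/√14437) = 10·11.3·(0.054177) = 6.1220 kWh/t
Power = W × throughput = 6.1220 kWh/t × 662.8 t/h = 4057.7 kW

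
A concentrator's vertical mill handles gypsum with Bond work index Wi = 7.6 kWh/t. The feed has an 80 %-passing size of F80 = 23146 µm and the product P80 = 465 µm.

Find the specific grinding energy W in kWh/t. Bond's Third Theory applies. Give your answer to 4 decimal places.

W = 3.0249 kWh/t

W_Bond = 10·Wi·(1/√P₈₀ − 1/√F₈₀)
1/√465 = 0.046374;  1/√23146 = 0.006573
W = 10·7.6·(0.046374 − 0.006573) = 3.0249 kWh/t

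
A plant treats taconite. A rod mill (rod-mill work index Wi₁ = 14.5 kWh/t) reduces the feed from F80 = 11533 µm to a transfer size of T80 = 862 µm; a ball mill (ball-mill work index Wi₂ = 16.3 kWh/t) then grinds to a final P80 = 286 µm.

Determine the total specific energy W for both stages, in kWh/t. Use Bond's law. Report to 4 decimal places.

W_Bond = 10·Wi·(1/√P₈₀ − 1/√F₈₀)
Stage 1 (11533→862 µm, Wi₁=14.5): W₁ = 10·14.5·(0.034060 − 0.009312) = 3.5885 kWh/t
Stage 2 (862→286 µm, Wi₂=16.3): W₂ = 10·16.3·(0.059131 − 0.034060) = 4.0866 kWh/t
W = W₁ + W₂ = 3.5885 + 4.0866 = 7.6751 kWh/t

W = 7.6751 kWh/t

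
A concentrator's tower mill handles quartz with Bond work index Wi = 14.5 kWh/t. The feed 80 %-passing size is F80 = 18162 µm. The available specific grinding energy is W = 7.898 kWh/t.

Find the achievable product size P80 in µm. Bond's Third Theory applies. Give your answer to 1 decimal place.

W = 10·Wi·[P80^(−½) − F80^(−½)]
1/√P80 = 1/√F80 + W/(10·Wi)
  = 7.8980/(10·14.5) + 1/√18162 = 0.054469 + 0.007420 = 0.061889
P80 = (1/0.061889)² = 16.1579² = 261.08 µm

P80 = 261.1 µm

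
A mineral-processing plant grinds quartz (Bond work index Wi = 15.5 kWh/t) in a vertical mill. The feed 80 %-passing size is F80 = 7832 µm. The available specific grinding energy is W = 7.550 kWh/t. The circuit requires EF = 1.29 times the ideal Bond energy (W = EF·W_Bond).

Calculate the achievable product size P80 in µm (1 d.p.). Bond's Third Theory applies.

W = 10 Wi / √P80 − 10 Wi / √F80
W_Bond = W / EF = 7.550 / 1.29 = 5.8527 kWh/t
⇒ 1/√P80 = W_Bond/(10 Wi) + 1/√F80
  = 5.8527/(10·15.5) + 1/√7832 = 0.037759 + 0.011300 = 0.049059
P80 = (1/0.049059)² = 20.3836² = 415.49 µm

P80 = 415.5 µm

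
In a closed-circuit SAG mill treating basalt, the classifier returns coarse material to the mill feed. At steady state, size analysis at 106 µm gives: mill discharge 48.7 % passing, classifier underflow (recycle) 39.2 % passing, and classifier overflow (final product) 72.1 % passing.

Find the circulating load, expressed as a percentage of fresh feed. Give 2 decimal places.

CL = 246.32 %

Balance %-passing 106 µm (r = R/F):
Fd + Rd = Ru + Fo ⇒ R/F = (o−d)/(d−u)
r = (72.1 − 48.7)/(48.7 − 39.2) = 23.4/9.5 = 2.4632
CL = 100·r = 246.32 %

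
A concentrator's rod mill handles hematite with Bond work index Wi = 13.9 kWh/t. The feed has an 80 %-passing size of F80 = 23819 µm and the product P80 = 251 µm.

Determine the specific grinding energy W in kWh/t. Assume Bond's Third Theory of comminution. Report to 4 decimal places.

W = 7.8730 kWh/t

Bond: W = 10·Wi·(1/√P80 − 1/√F80)
1/√251 = 0.063119;  1/√23819 = 0.006479
W = 10·13.9·(0.063119 − 0.006479) = 7.8730 kWh/t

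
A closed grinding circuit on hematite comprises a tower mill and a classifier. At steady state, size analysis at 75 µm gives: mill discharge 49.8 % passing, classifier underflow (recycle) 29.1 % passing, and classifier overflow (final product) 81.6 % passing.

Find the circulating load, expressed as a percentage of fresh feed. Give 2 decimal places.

Let r = R/F. Size balance at 75 µm:
(1+r)d = ru + o → r = (o−d)/(d−u)
r = (81.6 − 49.8)/(49.8 − 29.1) = 31.8/20.7 = 1.5362
CL = 100·r = 153.62 %

CL = 153.62 %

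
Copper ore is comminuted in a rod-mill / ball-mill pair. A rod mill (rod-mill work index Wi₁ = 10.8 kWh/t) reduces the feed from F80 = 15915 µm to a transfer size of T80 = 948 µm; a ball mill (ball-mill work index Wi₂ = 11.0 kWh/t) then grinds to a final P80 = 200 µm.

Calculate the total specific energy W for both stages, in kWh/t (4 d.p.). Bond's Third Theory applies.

W = 6.8571 kWh/t

W = 10·Wi·[P80^(−½) − F80^(−½)]
Stage 1 (15915→948 µm, Wi₁=10.8): W₁ = 10·10.8·(0.032478 − 0.007927) = 2.6516 kWh/t
Stage 2 (948→200 µm, Wi₂=11.0): W₂ = 10·11.0·(0.070711 − 0.032478) = 4.2055 kWh/t
W = W₁ + W₂ = 2.6516 + 4.2055 = 6.8571 kWh/t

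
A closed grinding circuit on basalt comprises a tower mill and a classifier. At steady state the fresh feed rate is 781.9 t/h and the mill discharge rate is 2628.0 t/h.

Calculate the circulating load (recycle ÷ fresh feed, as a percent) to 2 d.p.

Discharge = new feed + return, hence
R = M − F = 2628.0 − 781.9 = 1846.1 t/h
CL = 100·R/F = 100·1846.1/781.9 = 236.10 %

CL = 236.10 %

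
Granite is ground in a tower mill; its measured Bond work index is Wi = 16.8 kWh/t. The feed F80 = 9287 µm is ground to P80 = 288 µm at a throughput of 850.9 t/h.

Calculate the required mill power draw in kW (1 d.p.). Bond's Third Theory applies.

P = 6940.1 kW

Bond: W = 10·Wi·(1/√P80 − 1/√F80)
W = 10·16.8·(1/√288 − 1/√9287) = 10·16.8·(0.048549) = 8.1562 kWh/t
P = W·T = 8.1562·850.9 = 6940.1 kW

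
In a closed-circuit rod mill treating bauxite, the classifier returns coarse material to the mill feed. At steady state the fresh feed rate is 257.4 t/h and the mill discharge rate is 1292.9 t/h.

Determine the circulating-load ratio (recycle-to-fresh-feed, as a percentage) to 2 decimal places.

CL = 402.29 %

Discharge = new feed + return, hence
R = M − F = 1292.9 − 257.4 = 1035.5 t/h
CL = 100·R/F = 100·1035.5/257.4 = 402.29 %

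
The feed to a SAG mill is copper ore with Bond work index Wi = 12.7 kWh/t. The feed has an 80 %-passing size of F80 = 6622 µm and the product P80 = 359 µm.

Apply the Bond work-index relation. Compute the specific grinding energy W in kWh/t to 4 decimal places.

W = 10·Wi·(P80^(-½) − F80^(-½))
1/√359 = 0.052778;  1/√6622 = 0.012289
W = 10·12.7·(0.052778 − 0.012289) = 5.1421 kWh/t

W = 5.1421 kWh/t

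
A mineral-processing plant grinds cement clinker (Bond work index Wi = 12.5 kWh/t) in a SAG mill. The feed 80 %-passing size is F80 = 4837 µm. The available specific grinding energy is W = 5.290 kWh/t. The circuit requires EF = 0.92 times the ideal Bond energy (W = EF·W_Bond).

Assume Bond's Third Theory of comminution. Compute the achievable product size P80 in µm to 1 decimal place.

Bond: W = 10·Wi·(1/√P80 − 1/√F80)
W_Bond = W / EF = 5.290 / 0.92 = 5.7500 kWh/t
1/√P80 = 1/√F80 + W_Bond/(10·Wi)
  = 5.7500/(10·12.5) + 1/√4837 = 0.046000 + 0.014378 = 0.060378
P80 = (1/0.060378)² = 16.5622² = 274.31 µm

P80 = 274.3 µm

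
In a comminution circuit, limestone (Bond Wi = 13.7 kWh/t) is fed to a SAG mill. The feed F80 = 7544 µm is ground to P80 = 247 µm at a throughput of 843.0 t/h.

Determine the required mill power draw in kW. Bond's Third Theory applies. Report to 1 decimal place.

P = 6018.8 kW

W = 10 Wi (P80^-0.5 − F80^-0.5)
W = 10·13.7·(1/√247 − 1/√7544) = 10·13.7·(0.052115) = 7.1398 kWh/t
Mill draw = 7.1398 × 843.0 = 6018.8 kW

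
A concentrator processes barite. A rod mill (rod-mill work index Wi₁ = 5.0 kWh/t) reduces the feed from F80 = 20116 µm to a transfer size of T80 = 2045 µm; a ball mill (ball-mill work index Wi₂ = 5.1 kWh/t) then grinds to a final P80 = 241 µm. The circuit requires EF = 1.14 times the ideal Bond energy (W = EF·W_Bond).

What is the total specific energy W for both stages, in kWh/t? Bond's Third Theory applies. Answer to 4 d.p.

W = 10 Wi / √P80 − 10 Wi / √F80
Stage 1 (20116→2045 µm, Wi₁=5.0): W₁ = 10·5.0·(0.022113 − 0.007051) = 0.7531 kWh/t
Stage 2 (2045→241 µm, Wi₂=5.1): W₂ = 10·5.1·(0.064416 − 0.022113) = 2.1574 kWh/t
W = W₁ + W₂ = 0.7531 + 2.1574 = 2.9106 kWh/t
With EF = 1.14: W = 2.9106·1.14 = 3.3180 kWh/t

W = 3.3180 kWh/t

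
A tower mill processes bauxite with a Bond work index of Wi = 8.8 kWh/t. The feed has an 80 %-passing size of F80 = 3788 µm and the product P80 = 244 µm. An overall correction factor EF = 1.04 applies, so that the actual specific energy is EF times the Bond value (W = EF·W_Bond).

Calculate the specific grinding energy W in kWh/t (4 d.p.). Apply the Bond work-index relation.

W = 4.3720 kWh/t

Bond: W = 10·Wi·(1/√P80 − 1/√F80)
1/√244 = 0.064018;  1/√3788 = 0.016248
W = 10·8.8·(0.064018 − 0.016248) = 4.2038 kWh/t
W_actual = 1.04 × 4.2038 = 4.3720 kWh/t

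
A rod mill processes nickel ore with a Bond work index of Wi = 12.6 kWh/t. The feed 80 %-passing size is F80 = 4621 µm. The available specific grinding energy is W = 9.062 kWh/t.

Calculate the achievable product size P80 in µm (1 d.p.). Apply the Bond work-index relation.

W = 10·Wi·(P80^(-½) − F80^(-½))
P80^-0.5 = F80^-0.5 + W/(10 Wi)
  = 9.0620/(10·12.6) + 1/√4621 = 0.071921 + 0.014711 = 0.086631
P80 = (1/0.086631)² = 11.5432² = 133.24 µm

P80 = 133.2 µm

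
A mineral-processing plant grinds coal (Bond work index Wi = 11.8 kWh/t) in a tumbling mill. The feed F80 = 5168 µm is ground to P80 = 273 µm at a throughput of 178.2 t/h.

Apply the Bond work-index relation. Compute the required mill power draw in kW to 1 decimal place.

W = 10 Wi (P80^-0.5 − F80^-0.5)
W = 10·11.8·(1/√273 − 1/√5168) = 10·11.8·(0.046612) = 5.5003 kWh/t
P = W·T = 5.5003·178.2 = 980.1 kW

P = 980.1 kW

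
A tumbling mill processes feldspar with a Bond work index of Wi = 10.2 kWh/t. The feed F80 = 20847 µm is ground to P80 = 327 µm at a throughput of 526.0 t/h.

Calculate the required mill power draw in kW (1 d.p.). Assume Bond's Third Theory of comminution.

W = 10·Wi·[P80^(−½) − F80^(−½)]
W = 10·10.2·(1/√327 − 1/√20847) = 10·10.2·(0.048374) = 4.9342 kWh/t
Mill draw = 4.9342 × 526.0 = 2595.4 kW

P = 2595.4 kW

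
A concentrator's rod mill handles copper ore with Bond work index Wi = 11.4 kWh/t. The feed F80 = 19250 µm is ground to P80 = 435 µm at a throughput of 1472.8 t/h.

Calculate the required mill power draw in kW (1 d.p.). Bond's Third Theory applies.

Bond: W = 10·Wi·(1/√P80 − 1/√F80)
W = 10·11.4·(1/√435 − 1/√19250) = 10·11.4·(0.040739) = 4.6442 kWh/t
P_mill = W·ṁ = 4.6442·1472.8 = 6840.0 kW

P = 6840.0 kW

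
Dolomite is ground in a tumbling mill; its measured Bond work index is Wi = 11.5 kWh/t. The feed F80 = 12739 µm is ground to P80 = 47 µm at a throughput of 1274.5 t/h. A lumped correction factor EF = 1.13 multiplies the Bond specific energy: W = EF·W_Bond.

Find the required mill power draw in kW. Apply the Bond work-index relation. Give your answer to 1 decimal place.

W_Bond = 10·Wi·(1/√P₈₀ − 1/√F₈₀)
W = 10·11.5·(1/√47 − 1/√12739) = 10·11.5·(0.137005) = 15.7556 kWh/t
With EF = 1.13: W = 15.7556·1.13 = 17.8038 kWh/t
P_mill = W·ṁ = 17.8038·1274.5 = 22690.9 kW

P = 22690.9 kW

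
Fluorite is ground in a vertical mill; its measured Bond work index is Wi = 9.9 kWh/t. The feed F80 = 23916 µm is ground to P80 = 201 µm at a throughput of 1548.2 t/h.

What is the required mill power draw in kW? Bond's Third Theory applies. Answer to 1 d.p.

P = 9819.9 kW

W = 10·Wi·(P80^(-½) − F80^(-½))
W = 10·9.9·(1/√201 − 1/√23916) = 10·9.9·(0.064068) = 6.3428 kWh/t
P = W·T = 6.3428·1548.2 = 9819.9 kW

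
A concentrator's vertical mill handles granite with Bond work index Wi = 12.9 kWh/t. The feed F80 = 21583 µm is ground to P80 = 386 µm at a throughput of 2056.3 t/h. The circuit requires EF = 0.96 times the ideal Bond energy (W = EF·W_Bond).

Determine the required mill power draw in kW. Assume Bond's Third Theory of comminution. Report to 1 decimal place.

W = 10 Wi (P80^-0.5 − F80^-0.5)
W = 10·12.9·(1/√386 − 1/√21583) = 10·12.9·(0.044092) = 5.6878 kWh/t
Apply correction: 5.6878 × 0.96 = 5.4603 kWh/t
P = W·T = 5.4603·2056.3 = 11228.1 kW

P = 11228.1 kW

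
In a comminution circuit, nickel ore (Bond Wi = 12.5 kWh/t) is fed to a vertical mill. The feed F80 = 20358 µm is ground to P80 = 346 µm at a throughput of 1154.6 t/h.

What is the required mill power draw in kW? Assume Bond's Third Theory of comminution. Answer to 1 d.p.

W = 10 Wi (P80^-0.5 − F80^-0.5)
W = 10·12.5·(1/√346 − 1/√20358) = 10·12.5·(0.046752) = 5.8440 kWh/t
Mill draw = 5.8440 × 1154.6 = 6747.4 kW

P = 6747.4 kW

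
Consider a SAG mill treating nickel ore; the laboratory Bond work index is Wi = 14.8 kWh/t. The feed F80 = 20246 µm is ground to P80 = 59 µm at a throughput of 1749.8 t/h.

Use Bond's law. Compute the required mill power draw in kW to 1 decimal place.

W = 10 Wi (1/√P80 − 1/√F80)  [Bond]
W = 10·14.8·(1/√59 − 1/√20246) = 10·14.8·(0.123161) = 18.2278 kWh/t
P = W·T = 18.2278·1749.8 = 31895.0 kW

P = 31895.0 kW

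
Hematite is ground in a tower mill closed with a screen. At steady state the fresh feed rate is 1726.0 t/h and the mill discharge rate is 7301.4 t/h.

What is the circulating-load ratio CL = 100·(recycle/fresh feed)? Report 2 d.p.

CL = 323.02 %

Mill node: discharge = fresh + recycle.
R = M − F = 7301.4 − 1726.0 = 5575.4 t/h
CL = 100·R/F = 100·5575.4/1726.0 = 323.02 %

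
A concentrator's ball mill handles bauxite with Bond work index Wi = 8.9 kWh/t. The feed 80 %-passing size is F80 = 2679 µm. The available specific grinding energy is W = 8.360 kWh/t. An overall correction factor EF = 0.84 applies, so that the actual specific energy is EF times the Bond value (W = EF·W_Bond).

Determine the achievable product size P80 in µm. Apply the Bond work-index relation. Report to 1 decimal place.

Bond: W = 10·Wi·(1/√P80 − 1/√F80)
W_Bond = W / EF = 8.360 / 0.84 = 9.9524 kWh/t
P80^-0.5 = F80^-0.5 + W_Bond/(10 Wi)
  = 9.9524/(10·8.9) + 1/√2679 = 0.111825 + 0.019320 = 0.131145
P80 = (1/0.131145)² = 7.6252² = 58.14 µm

P80 = 58.1 µm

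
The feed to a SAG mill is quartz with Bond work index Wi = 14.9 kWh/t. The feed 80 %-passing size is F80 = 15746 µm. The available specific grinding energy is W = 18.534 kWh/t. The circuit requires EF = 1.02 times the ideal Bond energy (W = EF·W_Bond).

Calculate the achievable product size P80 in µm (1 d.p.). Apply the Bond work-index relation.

P80 = 59.2 µm

Bond: W = 10·Wi·(1/√P80 − 1/√F80)
W_Bond = W / EF = 18.534 / 1.02 = 18.1706 kWh/t
⇒ 1/√P80 = W_Bond/(10·Wi) + 1/√F80
  = 18.1706/(10·14.9) + 1/√15746 = 0.121950 + 0.007969 = 0.129919
P80 = (1/0.129919)² = 7.6971² = 59.24 µm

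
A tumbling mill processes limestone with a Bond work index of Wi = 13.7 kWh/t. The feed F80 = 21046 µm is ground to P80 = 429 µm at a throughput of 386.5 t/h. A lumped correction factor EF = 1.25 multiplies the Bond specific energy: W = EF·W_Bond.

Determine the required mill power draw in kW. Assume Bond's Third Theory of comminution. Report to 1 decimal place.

P = 2739.4 kW

Bond: W = 10·Wi·(1/√P80 − 1/√F80)
W = 10·13.7·(1/√429 − 1/√21046) = 10·13.7·(0.041387) = 5.6701 kWh/t
With EF = 1.25: W = 5.6701·1.25 = 7.0876 kWh/t
Power = W × throughput = 7.0876 kWh/t × 386.5 t/h = 2739.4 kW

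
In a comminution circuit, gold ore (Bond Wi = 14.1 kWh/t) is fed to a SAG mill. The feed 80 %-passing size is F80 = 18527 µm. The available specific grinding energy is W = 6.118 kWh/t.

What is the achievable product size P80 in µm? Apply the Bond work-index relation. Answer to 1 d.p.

P80 = 388.5 µm

W = 10·Wi·[P80^(−½) − F80^(−½)]
1/√P80 = 1/√F80 + W/(10·Wi)
  = 6.1180/(10·14.1) + 1/√18527 = 0.043390 + 0.007347 = 0.050737
P80 = (1/0.050737)² = 19.7095² = 388.47 µm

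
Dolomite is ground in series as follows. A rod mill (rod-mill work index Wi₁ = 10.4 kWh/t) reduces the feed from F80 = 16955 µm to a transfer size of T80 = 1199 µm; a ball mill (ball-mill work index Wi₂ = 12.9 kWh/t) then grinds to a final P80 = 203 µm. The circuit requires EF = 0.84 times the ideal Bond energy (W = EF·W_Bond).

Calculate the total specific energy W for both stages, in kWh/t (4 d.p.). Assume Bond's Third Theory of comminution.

W = 6.3280 kWh/t

Bond:  W = 10 Wi (1/√P − 1/√F)
Stage 1 (16955→1199 µm, Wi₁=10.4): W₁ = 10·10.4·(0.028880 − 0.007680) = 2.2048 kWh/t
Stage 2 (1199→203 µm, Wi₂=12.9): W₂ = 10·12.9·(0.070186 − 0.028880) = 5.3286 kWh/t
W = W₁ + W₂ = 2.2048 + 5.3286 = 7.5333 kWh/t
Corrected W = EF·W_Bond = 0.84·7.5333 = 6.3280 kWh/t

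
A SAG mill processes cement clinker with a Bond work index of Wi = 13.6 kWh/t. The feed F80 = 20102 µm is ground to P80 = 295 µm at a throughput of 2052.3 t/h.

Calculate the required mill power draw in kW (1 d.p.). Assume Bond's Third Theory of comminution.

P = 14282.0 kW

W = 10 Wi / √P80 − 10 Wi / √F80
W = 10·13.6·(1/√295 − 1/√20102) = 10·13.6·(0.051169) = 6.9590 kWh/t
P = W·T = 6.9590·2052.3 = 14282.0 kW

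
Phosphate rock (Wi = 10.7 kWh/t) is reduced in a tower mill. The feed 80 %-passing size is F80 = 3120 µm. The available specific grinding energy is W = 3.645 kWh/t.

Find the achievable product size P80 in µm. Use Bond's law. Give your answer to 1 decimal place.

P80 = 370.3 µm

W = 10·Wi·[P80^(−½) − F80^(−½)]
P80^(−½) = W/(10 Wi) + F80^(−½)
  = 3.6450/(10·10.7) + 1/√3120 = 0.034065 + 0.017903 = 0.051968
P80 = (1/0.051968)² = 19.2425² = 370.27 µm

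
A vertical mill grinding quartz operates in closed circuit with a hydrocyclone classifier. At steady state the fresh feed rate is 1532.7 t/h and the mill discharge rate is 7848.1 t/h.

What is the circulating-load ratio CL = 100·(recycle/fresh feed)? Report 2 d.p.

CL = 412.04 %

Mill node: discharge = fresh + recycle.
R = M − F = 7848.1 − 1532.7 = 6315.4 t/h
CL = 100·R/F = 100·6315.4/1532.7 = 412.04 %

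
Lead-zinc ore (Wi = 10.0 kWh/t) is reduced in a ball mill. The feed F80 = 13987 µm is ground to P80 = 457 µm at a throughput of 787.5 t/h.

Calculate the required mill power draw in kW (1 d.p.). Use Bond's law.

W = 10·Wi·[P80^(−½) − F80^(−½)]
W = 10·10.0·(1/√457 − 1/√13987) = 10·10.0·(0.038323) = 3.8323 kWh/t
Power = W × throughput = 3.8323 kWh/t × 787.5 t/h = 3017.9 kW

P = 3017.9 kW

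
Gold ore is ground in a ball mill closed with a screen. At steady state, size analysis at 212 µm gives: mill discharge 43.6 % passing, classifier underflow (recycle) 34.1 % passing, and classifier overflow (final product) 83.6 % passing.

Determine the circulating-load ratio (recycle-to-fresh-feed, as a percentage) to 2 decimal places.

CL = 421.05 %

Two-product formula at 212 µm:
Fd + Rd = Ru + Fo ⇒ R/F = (o−d)/(d−u)
r = (83.6 − 43.6)/(43.6 − 34.1) = 40.0/9.5 = 4.2105
CL = 100·r = 421.05 %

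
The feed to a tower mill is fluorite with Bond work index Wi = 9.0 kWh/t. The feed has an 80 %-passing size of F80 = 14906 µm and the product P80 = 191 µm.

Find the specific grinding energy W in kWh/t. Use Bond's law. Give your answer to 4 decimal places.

W = 5.7750 kWh/t

W = 10·Wi·[P80^(−½) − F80^(−½)]
1/√191 = 0.072357;  1/√14906 = 0.008191
W = 10·9.0·(0.072357 − 0.008191) = 5.7750 kWh/t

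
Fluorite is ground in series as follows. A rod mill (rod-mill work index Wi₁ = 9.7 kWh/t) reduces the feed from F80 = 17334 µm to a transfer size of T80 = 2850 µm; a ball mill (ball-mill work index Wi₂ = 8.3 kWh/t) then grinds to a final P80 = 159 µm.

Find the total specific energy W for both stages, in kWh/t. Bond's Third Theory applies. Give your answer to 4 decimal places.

W = 6.1078 kWh/t

W_Bond = 10·Wi·(1/√P₈₀ − 1/√F₈₀)
Stage 1 (17334→2850 µm, Wi₁=9.7): W₁ = 10·9.7·(0.018732 − 0.007595) = 1.0802 kWh/t
Stage 2 (2850→159 µm, Wi₂=8.3): W₂ = 10·8.3·(0.079305 − 0.018732) = 5.0276 kWh/t
W = W₁ + W₂ = 1.0802 + 5.0276 = 6.1078 kWh/t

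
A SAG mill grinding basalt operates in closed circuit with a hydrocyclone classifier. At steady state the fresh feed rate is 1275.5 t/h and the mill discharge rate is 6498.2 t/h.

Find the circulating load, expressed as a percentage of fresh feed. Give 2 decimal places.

Discharge = new feed + return, hence
R = M − F = 6498.2 − 1275.5 = 5222.7 t/h
CL = 100·R/F = 100·5222.7/1275.5 = 409.46 %

CL = 409.46 %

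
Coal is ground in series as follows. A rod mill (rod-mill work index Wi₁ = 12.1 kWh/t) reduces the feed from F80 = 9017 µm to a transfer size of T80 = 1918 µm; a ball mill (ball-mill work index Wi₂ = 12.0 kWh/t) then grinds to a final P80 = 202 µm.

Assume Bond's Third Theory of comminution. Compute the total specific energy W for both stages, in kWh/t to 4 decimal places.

W = 7.1918 kWh/t

W = 10·Wi·[P80^(−½) − F80^(−½)]
Stage 1 (9017→1918 µm, Wi₁=12.1): W₁ = 10·12.1·(0.022834 − 0.010531) = 1.4886 kWh/t
Stage 2 (1918→202 µm, Wi₂=12.0): W₂ = 10·12.0·(0.070360 − 0.022834) = 5.7031 kWh/t
W = W₁ + W₂ = 1.4886 + 5.7031 = 7.1918 kWh/t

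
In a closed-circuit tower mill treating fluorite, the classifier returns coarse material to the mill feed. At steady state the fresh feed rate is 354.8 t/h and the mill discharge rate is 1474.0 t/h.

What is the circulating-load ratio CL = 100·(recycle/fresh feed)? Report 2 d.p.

Steady state: M = F + R.
R = M − F = 1474.0 − 354.8 = 1119.2 t/h
CL = 100·R/F = 100·1119.2/354.8 = 315.45 %

CL = 315.45 %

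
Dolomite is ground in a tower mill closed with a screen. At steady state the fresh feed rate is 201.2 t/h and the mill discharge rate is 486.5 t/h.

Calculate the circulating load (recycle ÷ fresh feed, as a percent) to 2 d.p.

CL = 141.80 %

Steady state: M = F + R.
R = M − F = 486.5 − 201.2 = 285.3 t/h
CL = 100·R/F = 100·285.3/201.2 = 141.80 %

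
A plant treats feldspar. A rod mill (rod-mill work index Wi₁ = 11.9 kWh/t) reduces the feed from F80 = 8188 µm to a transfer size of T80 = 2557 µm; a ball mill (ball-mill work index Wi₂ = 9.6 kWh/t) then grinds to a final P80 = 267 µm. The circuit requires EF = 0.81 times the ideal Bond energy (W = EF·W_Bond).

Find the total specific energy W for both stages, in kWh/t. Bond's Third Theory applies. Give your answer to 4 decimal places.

W = 4.0620 kWh/t

Bond: W = 10·Wi·(1/√P80 − 1/√F80)
Stage 1 (8188→2557 µm, Wi₁=11.9): W₁ = 10·11.9·(0.019776 − 0.011051) = 1.0382 kWh/t
Stage 2 (2557→267 µm, Wi₂=9.6): W₂ = 10·9.6·(0.061199 − 0.019776) = 3.9766 kWh/t
W = W₁ + W₂ = 1.0382 + 3.9766 = 5.0149 kWh/t
Corrected W = EF·W_Bond = 0.81·5.0149 = 4.0620 kWh/t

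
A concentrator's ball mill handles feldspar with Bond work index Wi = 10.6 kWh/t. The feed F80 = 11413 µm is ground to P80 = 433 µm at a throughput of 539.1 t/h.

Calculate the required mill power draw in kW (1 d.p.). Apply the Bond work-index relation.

W = 10·Wi·[P80^(−½) − F80^(−½)]
W = 10·10.6·(1/√433 − 1/√11413) = 10·10.6·(0.038696) = 4.1018 kWh/t
P_mill = W·ṁ = 4.1018·539.1 = 2211.3 kW

P = 2211.3 kW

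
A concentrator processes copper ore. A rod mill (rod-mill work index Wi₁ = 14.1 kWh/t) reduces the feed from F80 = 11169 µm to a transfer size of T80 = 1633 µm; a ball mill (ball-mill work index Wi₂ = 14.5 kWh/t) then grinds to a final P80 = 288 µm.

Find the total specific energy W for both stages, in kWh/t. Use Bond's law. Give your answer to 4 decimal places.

Bond:  W = 10 Wi (1/√P − 1/√F)
Stage 1 (11169→1633 µm, Wi₁=14.1): W₁ = 10·14.1·(0.024746 − 0.009462) = 2.1550 kWh/t
Stage 2 (1633→288 µm, Wi₂=14.5): W₂ = 10·14.5·(0.058926 − 0.024746) = 4.9560 kWh/t
W = W₁ + W₂ = 2.1550 + 4.9560 = 7.1111 kWh/t

W = 7.1111 kWh/t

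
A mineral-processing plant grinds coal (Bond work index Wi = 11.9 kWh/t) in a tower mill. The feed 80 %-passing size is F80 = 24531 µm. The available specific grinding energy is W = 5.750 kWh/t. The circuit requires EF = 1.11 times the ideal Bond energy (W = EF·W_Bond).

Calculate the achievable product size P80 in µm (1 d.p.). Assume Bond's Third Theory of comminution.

Bond: W = 10·Wi·(1/√P80 − 1/√F80)
W_Bond = W / EF = 5.750 / 1.11 = 5.1802 kWh/t
⇒ 1/√P80 = W_Bond/(10·Wi) + 1/√F80
  = 5.1802/(10·11.9) + 1/√24531 = 0.043531 + 0.006385 = 0.049916
P80 = (1/0.049916)² = 20.0338² = 401.35 µm

P80 = 401.4 µm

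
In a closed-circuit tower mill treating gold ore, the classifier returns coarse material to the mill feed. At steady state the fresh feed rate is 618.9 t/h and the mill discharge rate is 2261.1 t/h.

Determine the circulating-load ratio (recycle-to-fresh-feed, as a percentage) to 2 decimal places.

CL = 265.34 %

Steady state: M = F + R.
R = M − F = 2261.1 − 618.9 = 1642.2 t/h
CL = 100·R/F = 100·1642.2/618.9 = 265.34 %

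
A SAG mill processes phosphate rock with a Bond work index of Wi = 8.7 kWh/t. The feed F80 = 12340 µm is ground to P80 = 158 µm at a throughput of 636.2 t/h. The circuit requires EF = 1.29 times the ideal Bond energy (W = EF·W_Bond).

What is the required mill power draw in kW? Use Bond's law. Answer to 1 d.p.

Bond:  W = 10 Wi (1/√P − 1/√F)
W = 10·8.7·(1/√158 − 1/√12340) = 10·8.7·(0.070554) = 6.1382 kWh/t
Corrected W = EF·W_Bond = 1.29·6.1382 = 7.9182 kWh/t
Mill draw = 7.9182 × 636.2 = 5037.6 kW

P = 5037.6 kW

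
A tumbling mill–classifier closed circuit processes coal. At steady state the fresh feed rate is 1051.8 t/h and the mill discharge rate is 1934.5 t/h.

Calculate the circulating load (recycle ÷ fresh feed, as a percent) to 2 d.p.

CL = 83.92 %

Discharge = new feed + return, hence
R = M − F = 1934.5 − 1051.8 = 882.7 t/h
CL = 100·R/F = 100·882.7/1051.8 = 83.92 %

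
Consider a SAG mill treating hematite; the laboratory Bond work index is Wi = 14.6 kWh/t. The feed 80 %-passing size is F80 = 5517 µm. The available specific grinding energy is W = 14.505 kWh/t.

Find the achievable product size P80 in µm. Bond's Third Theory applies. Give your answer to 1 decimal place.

P80 = 78.6 µm

Bond: W = 10·Wi·(1/√P80 − 1/√F80)
⇒ 1/√P80 = W/(10 Wi) + 1/√F80
  = 14.5050/(10·14.6) + 1/√5517 = 0.099349 + 0.013463 = 0.112813
P80 = (1/0.112813)² = 8.8643² = 78.58 µm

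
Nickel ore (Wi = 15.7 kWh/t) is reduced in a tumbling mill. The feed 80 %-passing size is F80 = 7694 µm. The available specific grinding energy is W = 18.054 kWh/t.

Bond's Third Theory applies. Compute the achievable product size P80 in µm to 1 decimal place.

P80 = 62.6 µm

W = 10 Wi / √P80 − 10 Wi / √F80
1/√P80 = 1/√F80 + W/(10·Wi)
  = 18.0540/(10·15.7) + 1/√7694 = 0.114994 + 0.011401 = 0.126394
P80 = (1/0.126394)² = 7.9118² = 62.60 µm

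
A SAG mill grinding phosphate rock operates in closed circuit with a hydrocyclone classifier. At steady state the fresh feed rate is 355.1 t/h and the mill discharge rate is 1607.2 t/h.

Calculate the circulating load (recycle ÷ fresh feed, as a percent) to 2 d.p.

CL = 352.60 %

M = F + R at steady state, so:
R = M − F = 1607.2 − 355.1 = 1252.1 t/h
CL = 100·R/F = 100·1252.1/355.1 = 352.60 %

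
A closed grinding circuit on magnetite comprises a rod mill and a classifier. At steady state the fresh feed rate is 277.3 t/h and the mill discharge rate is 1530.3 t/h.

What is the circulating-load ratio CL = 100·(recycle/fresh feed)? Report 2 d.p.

CL = 451.86 %

M = F + R at steady state, so:
R = M − F = 1530.3 − 277.3 = 1253.0 t/h
CL = 100·R/F = 100·1253.0/277.3 = 451.86 %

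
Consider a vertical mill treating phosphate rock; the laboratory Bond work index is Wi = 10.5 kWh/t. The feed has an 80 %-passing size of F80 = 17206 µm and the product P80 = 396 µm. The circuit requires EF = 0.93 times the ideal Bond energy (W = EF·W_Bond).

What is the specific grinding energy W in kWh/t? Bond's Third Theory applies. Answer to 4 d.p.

W = 10·Wi·(P80^(-½) − F80^(-½))
1/√396 = 0.050252;  1/√17206 = 0.007624
W = 10·10.5·(0.050252 − 0.007624) = 4.4760 kWh/t
Corrected W = EF·W_Bond = 0.93·4.4760 = 4.1627 kWh/t

W = 4.1627 kWh/t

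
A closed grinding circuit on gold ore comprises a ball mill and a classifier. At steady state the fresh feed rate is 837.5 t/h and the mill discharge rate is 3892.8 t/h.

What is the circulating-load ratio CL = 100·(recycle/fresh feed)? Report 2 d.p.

M = F + R at steady state, so:
R = M − F = 3892.8 − 837.5 = 3055.3 t/h
CL = 100·R/F = 100·3055.3/837.5 = 364.81 %

CL = 364.81 %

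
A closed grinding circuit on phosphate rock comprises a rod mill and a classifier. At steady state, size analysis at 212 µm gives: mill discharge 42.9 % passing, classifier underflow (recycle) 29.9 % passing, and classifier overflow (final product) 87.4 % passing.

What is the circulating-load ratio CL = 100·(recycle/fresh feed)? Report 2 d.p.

CL = 342.31 %

Mass balance on the −212 µm fraction:
(1+r)d = ru + o → r = (o−d)/(d−u)
r = (87.4 − 42.9)/(42.9 − 29.9) = 44.5/13.0 = 3.4231
CL = 100·r = 342.31 %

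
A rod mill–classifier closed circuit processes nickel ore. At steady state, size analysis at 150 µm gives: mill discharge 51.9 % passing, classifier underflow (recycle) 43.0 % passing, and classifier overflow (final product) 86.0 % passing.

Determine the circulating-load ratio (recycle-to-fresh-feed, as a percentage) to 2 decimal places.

CL = 383.15 %

Classifier node, passing 150 µm:
(1+r)d = ru + o → r = (o−d)/(d−u)
r = (86.0 − 51.9)/(51.9 − 43.0) = 34.1/8.9 = 3.8315
CL = 100·r = 383.15 %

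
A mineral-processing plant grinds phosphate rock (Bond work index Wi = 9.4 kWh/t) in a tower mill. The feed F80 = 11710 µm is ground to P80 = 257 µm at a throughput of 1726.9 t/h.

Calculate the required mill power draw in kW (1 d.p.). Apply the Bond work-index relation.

W = 10·Wi·[P80^(−½) − F80^(−½)]
W = 10·9.4·(1/√257 − 1/√11710) = 10·9.4·(0.053137) = 4.9949 kWh/t
Mill draw = 4.9949 × 1726.9 = 8625.7 kW

P = 8625.7 kW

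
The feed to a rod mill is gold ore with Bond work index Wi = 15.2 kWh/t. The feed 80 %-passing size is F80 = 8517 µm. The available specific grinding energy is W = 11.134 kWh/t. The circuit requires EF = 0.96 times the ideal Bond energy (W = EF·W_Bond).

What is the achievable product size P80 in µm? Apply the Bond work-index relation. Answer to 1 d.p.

W = 10·Wi·[P80^(−½) − F80^(−½)]
W_Bond = W / EF = 11.134 / 0.96 = 11.5979 kWh/t
P80^-0.5 = F80^-0.5 + W_Bond/(10 Wi)
  = 11.5979/(10·15.2) + 1/√8517 = 0.076302 + 0.010836 = 0.087138
P80 = (1/0.087138)² = 11.4761² = 131.70 µm

P80 = 131.7 µm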